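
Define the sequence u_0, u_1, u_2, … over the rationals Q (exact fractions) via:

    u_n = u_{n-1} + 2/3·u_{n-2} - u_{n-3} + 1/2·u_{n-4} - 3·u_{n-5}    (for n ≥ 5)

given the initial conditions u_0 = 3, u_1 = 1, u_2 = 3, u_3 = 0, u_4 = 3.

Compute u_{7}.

u_5 = 1·3 + 2/3·0 + -1·3 + 1/2·1 + -3·3 = -17/2
u_6 = 1·-17/2 + 2/3·3 + -1·0 + 1/2·3 + -3·1 = -8
u_7 = 1·-8 + 2/3·-17/2 + -1·3 + 1/2·0 + -3·3 = -77/3

-77/3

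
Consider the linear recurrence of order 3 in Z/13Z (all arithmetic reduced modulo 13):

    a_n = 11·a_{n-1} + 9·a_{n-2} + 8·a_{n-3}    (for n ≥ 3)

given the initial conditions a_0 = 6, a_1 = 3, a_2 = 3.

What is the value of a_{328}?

4

a_3 = 11·3 + 9·3 + 8·6 = 4
a_4 = 11·4 + 9·3 + 8·3 = 4
a_5 = 11·4 + 9·4 + 8·3 = 0
a_6 = 11·0 + 9·4 + 8·4 = 3
a_7 = 11·3 + 9·0 + 8·4 = 0
a_8 = 11·0 + 9·3 + 8·0 = 1
Continuing the recurrence:
  a_9 = 9;  a_10 = 4;  a_11 = 3;  a_12 = 11;  a_13 = 11;  a_14 = 10
  a_15 = 11;  a_16 = 0;  a_17 = 10;  a_18 = 3;  a_19 = 6;  a_20 = 4
  a_21 = 5;  a_22 = 9;  a_23 = 7;  a_24 = 3;  a_25 = 12;  a_26 = 7
  a_27 = 1;  a_28 = 1;  a_29 = 11;  a_30 = 8;  a_31 = 0;  a_32 = 4
  a_33 = 4;  a_34 = 2;  a_35 = 12;  a_36 = 0;  a_37 = 7;  a_38 = 4
  a_39 = 3;  a_40 = 8;  a_41 = 4;  a_42 = 10;  a_43 = 2;  a_44 = 1
  a_45 = 5;  a_46 = 2;  a_47 = 10;  a_48 = 12;  a_49 = 4;  a_50 = 11
  a_51 = 6;  a_52 = 2;  a_53 = 8;  a_54 = 11;  a_55 = 1;  a_56 = 5
  a_57 = 9;  a_58 = 9;  a_59 = 12;  a_60 = 12;  a_61 = 0;  a_62 = 9
  a_63 = 0;  a_64 = 3;  a_65 = 1;  a_66 = 12;  a_67 = 9;  a_68 = 7
  a_69 = 7;  a_70 = 4;  a_71 = 7;  a_72 = 0;  a_73 = 4;  a_74 = 9
  a_75 = 5;  a_76 = 12;  a_77 = 2;  a_78 = 1;  a_79 = 8;  a_80 = 9
  a_81 = 10;  a_82 = 8;  a_83 = 3;  a_84 = 3;  a_85 = 7;  a_86 = 11
  a_87 = 0;  a_88 = 12;  a_89 = 12;  a_90 = 6;  a_91 = 10;  a_92 = 0
  a_93 = 8;  a_94 = 12;  a_95 = 9;  a_96 = 11;  a_97 = 12;  a_98 = 4
  a_99 = 6;  a_100 = 3;  a_101 = 2;  a_102 = 6;  a_103 = 4;  a_104 = 10
  a_105 = 12;  a_106 = 7;  a_107 = 5;  a_108 = 6;  a_109 = 11;  a_110 = 7
  a_111 = 3;  a_112 = 2;  a_113 = 1;  a_114 = 1;  a_115 = 10;  a_116 = 10
  a_117 = 0;  a_118 = 1;  a_119 = 0;  a_120 = 9;  a_121 = 3;  a_122 = 10
  a_123 = 1;  a_124 = 8;  a_125 = 8;  a_126 = 12;  a_127 = 8;  a_128 = 0
  a_129 = 12;  a_130 = 1;  a_131 = 2;  a_132 = 10;  a_133 = 6;  a_134 = 3
  a_135 = 11;  a_136 = 1;  a_137 = 4;  a_138 = 11;  a_139 = 9;  a_140 = 9
  a_141 = 8;  a_142 = 7;  a_143 = 0;  a_144 = 10;  a_145 = 10;  a_146 = 5
  a_147 = 4;  a_148 = 0;  a_149 = 11;  a_150 = 10;  a_151 = 1;  a_152 = 7
  a_153 = 10;  a_154 = 12;  a_155 = 5;  a_156 = 9;  a_157 = 6;  a_158 = 5
  a_159 = 12;  a_160 = 4;  a_161 = 10;  a_162 = 8;  a_163 = 2;  a_164 = 5
  a_165 = 7;  a_166 = 8;  a_167 = 9;  a_168 = 6;  a_169 = 3;  a_170 = 3
  a_171 = 4;  a_172 = 4;  a_173 = 0;  a_174 = 3;  a_175 = 0;  a_176 = 1
  a_177 = 9;  a_178 = 4;  a_179 = 3;  a_180 = 11;  a_181 = 11;  a_182 = 10
  a_183 = 11;  a_184 = 0;  a_185 = 10;  a_186 = 3;  a_187 = 6;  a_188 = 4
  a_189 = 5;  a_190 = 9;  a_191 = 7;  a_192 = 3;  a_193 = 12;  a_194 = 7
  a_195 = 1;  a_196 = 1;  a_197 = 11;  a_198 = 8;  a_199 = 0;  a_200 = 4
  a_201 = 4;  a_202 = 2;  a_203 = 12;  a_204 = 0;  a_205 = 7;  a_206 = 4
  a_207 = 3;  a_208 = 8;  a_209 = 4;  a_210 = 10;  a_211 = 2;  a_212 = 1
  a_213 = 5;  a_214 = 2;  a_215 = 10;  a_216 = 12;  a_217 = 4;  a_218 = 11
  a_219 = 6;  a_220 = 2;  a_221 = 8;  a_222 = 11;  a_223 = 1;  a_224 = 5
  a_225 = 9;  a_226 = 9;  a_227 = 12;  a_228 = 12;  a_229 = 0;  a_230 = 9
  a_231 = 0;  a_232 = 3;  a_233 = 1;  a_234 = 12;  a_235 = 9;  a_236 = 7
  a_237 = 7;  a_238 = 4;  a_239 = 7;  a_240 = 0;  a_241 = 4;  a_242 = 9
  a_243 = 5;  a_244 = 12;  a_245 = 2;  a_246 = 1;  a_247 = 8;  a_248 = 9
  a_249 = 10;  a_250 = 8;  a_251 = 3;  a_252 = 3;  a_253 = 7;  a_254 = 11
  a_255 = 0;  a_256 = 12;  a_257 = 12;  a_258 = 6;  a_259 = 10;  a_260 = 0
  a_261 = 8;  a_262 = 12;  a_263 = 9;  a_264 = 11;  a_265 = 12;  a_266 = 4
  a_267 = 6;  a_268 = 3;  a_269 = 2;  a_270 = 6;  a_271 = 4;  a_272 = 10
  a_273 = 12;  a_274 = 7;  a_275 = 5;  a_276 = 6;  a_277 = 11;  a_278 = 7
  a_279 = 3;  a_280 = 2;  a_281 = 1;  a_282 = 1;  a_283 = 10;  a_284 = 10
  a_285 = 0;  a_286 = 1;  a_287 = 0;  a_288 = 9;  a_289 = 3;  a_290 = 10
  a_291 = 1;  a_292 = 8;  a_293 = 8;  a_294 = 12;  a_295 = 8;  a_296 = 0
  a_297 = 12;  a_298 = 1;  a_299 = 2;  a_300 = 10;  a_301 = 6;  a_302 = 3
  a_303 = 11;  a_304 = 1;  a_305 = 4;  a_306 = 11;  a_307 = 9;  a_308 = 9
  a_309 = 8;  a_310 = 7;  a_311 = 0;  a_312 = 10;  a_313 = 10;  a_314 = 5
  a_315 = 4;  a_316 = 0;  a_317 = 11;  a_318 = 10;  a_319 = 1;  a_320 = 7
  a_321 = 10;  a_322 = 12;  a_323 = 5;  a_324 = 9;  a_325 = 6;  a_326 = 5
a_327 = 11·5 + 9·6 + 8·9 = 12
a_328 = 11·12 + 9·5 + 8·6 = 4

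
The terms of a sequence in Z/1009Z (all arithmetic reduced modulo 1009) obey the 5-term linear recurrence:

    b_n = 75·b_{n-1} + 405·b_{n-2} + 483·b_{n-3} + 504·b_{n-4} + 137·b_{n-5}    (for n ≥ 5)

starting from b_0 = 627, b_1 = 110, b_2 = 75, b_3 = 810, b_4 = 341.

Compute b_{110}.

703

b_5 = 75·341 + 405·810 + 483·75 + 504·110 + 137·627 = 455
b_6 = 75·455 + 405·341 + 483·810 + 504·75 + 137·110 = 840
b_7 = 75·840 + 405·455 + 483·341 + 504·810 + 137·75 = 86
b_8 = 75·86 + 405·840 + 483·455 + 504·341 + 137·810 = 680
b_9 = 75·680 + 405·86 + 483·840 + 504·455 + 137·341 = 747
b_10 = 75·747 + 405·680 + 483·86 + 504·840 + 137·455 = 1008
Continuing the recurrence:
  b_11 = 286;  b_12 = 787;  b_13 = 278;  b_14 = 392;  b_15 = 178;  b_16 = 599
  b_17 = 341;  b_18 = 542;  b_19 = 34;  b_20 = 691;  b_21 = 124;  b_22 = 891
  b_23 = 355;  b_24 = 157;  b_25 = 442;  b_26 = 709;  b_27 = 576;  b_28 = 609
  b_29 = 966;  b_30 = 139;  b_31 = 582;  b_32 = 884;  b_33 = 65;  b_34 = 857
  b_35 = 545;  b_36 = 201;  b_37 = 435;  b_38 = 808;  b_39 = 476;  b_40 = 336
  b_41 = 398;  b_42 = 979;  b_43 = 843;  b_44 = 608;  b_45 = 632;  b_46 = 618
  b_47 = 673;  b_48 = 782;  b_49 = 335;  b_50 = 455;  b_51 = 706;  b_52 = 466
  b_53 = 338;  b_54 = 895;  b_55 = 701;  b_56 = 781;  b_57 = 968;  b_58 = 957
  b_59 = 212;  b_60 = 558;  b_61 = 244;  b_62 = 53;  b_63 = 830;  b_64 = 280
  b_65 = 987;  b_66 = 677;  b_67 = 313;  b_68 = 31;  b_69 = 42;  b_70 = 578
  b_71 = 936;  b_72 = 670;  b_73 = 376;  b_74 = 353;  b_75 = 908;  b_76 = 935
  b_77 = 729;  b_78 = 519;  b_79 = 248;  b_80 = 44;  b_81 = 350;  b_82 = 623
  b_83 = 204;  b_84 = 425;  b_85 = 504;  b_86 = 423;  b_87 = 680;  b_88 = 586
  b_89 = 448;  b_90 = 753;  b_91 = 407;  b_92 = 999;  b_93 = 424;  b_94 = 288
  b_95 = 351;  b_96 = 930;  b_97 = 313;  b_98 = 4;  b_99 = 550;  b_100 = 520
  b_101 = 957;  b_102 = 639;  b_103 = 823;  b_104 = 191;  b_105 = 54;  b_106 = 772
  b_107 = 346;  b_108 = 595
b_109 = 75·595 + 405·346 + 483·772 + 504·54 + 137·191 = 569
b_110 = 75·569 + 405·595 + 483·346 + 504·772 + 137·54 = 703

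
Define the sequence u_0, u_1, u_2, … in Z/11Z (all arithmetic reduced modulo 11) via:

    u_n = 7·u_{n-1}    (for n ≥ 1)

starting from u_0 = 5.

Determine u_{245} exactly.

6

u_1 = 7·5 = 2
u_2 = 7·2 = 3
u_3 = 7·3 = 10
u_4 = 7·10 = 4
u_5 = 7·4 = 6
u_6 = 7·6 = 9
u_7 = 7·9 = 8
u_8 = 7·8 = 1
u_9 = 7·1 = 7
u_10 = 7·7 = 5
(u_10) = (5) = (u_0), so the sequence has period 10.
245 ≡ 5 (mod 10), hence u_245 = u_5 = 6.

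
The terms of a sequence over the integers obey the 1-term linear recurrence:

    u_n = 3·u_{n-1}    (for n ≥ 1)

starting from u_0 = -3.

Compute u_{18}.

u_1 = 3·-3 = -9
u_2 = 3·-9 = -27
u_3 = 3·-27 = -81
u_4 = 3·-81 = -243
u_5 = 3·-243 = -729
u_6 = 3·-729 = -2187
u_7 = 3·-2187 = -6561
u_8 = 3·-6561 = -19683
u_9 = 3·-19683 = -59049
u_10 = 3·-59049 = -177147
u_11 = 3·-177147 = -531441
u_12 = 3·-531441 = -1594323
u_13 = 3·-1594323 = -4782969
u_14 = 3·-4782969 = -14348907
u_15 = 3·-14348907 = -43046721
u_16 = 3·-43046721 = -129140163
u_17 = 3·-129140163 = -387420489
u_18 = 3·-387420489 = -1162261467

-1162261467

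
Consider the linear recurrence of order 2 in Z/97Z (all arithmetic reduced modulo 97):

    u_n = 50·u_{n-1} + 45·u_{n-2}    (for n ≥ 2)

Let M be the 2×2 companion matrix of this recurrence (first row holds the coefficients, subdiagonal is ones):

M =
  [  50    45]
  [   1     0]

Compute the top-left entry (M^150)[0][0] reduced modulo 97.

85

(M^150)[0][0] is the top entry after applying M 150 times to the unit state (1, 0). Equivalently it is h_{151} for the auxiliary sequence (h_n) obeying the same recurrence with h_1 = 1 and h_i = 0 for 0 ≤ i < 1:
h_2 = 50·1 + 45·0 = 50
h_3 = 50·50 + 45·1 = 23
h_4 = 50·23 + 45·50 = 5
h_5 = 50·5 + 45·23 = 24
h_6 = 50·24 + 45·5 = 67
h_7 = 50·67 + 45·24 = 65
h_8 = 50·65 + 45·67 = 57
h_9 = 50·57 + 45·65 = 52
h_10 = 50·52 + 45·57 = 24
h_11 = 50·24 + 45·52 = 48
h_12 = 50·48 + 45·24 = 85
h_13 = 50·85 + 45·48 = 8
h_14 = 50·8 + 45·85 = 54
h_15 = 50·54 + 45·8 = 53
h_16 = 50·53 + 45·54 = 36
h_17 = 50·36 + 45·53 = 14
h_18 = 50·14 + 45·36 = 89
h_19 = 50·89 + 45·14 = 36
h_20 = 50·36 + 45·89 = 82
h_21 = 50·82 + 45·36 = 94
h_22 = 50·94 + 45·82 = 48
h_23 = 50·48 + 45·94 = 34
h_24 = 50·34 + 45·48 = 77
h_25 = 50·77 + 45·34 = 45
h_26 = 50·45 + 45·77 = 89
h_27 = 50·89 + 45·45 = 73
h_28 = 50·73 + 45·89 = 89
h_29 = 50·89 + 45·73 = 72
h_30 = 50·72 + 45·89 = 39
h_31 = 50·39 + 45·72 = 49
h_32 = 50·49 + 45·39 = 34
h_33 = 50·34 + 45·49 = 25
h_34 = 50·25 + 45·34 = 64
h_35 = 50·64 + 45·25 = 57
h_36 = 50·57 + 45·64 = 7
h_37 = 50·7 + 45·57 = 5
h_38 = 50·5 + 45·7 = 80
h_39 = 50·80 + 45·5 = 54
h_40 = 50·54 + 45·80 = 92
h_41 = 50·92 + 45·54 = 46
h_42 = 50·46 + 45·92 = 38
h_43 = 50·38 + 45·46 = 90
h_44 = 50·90 + 45·38 = 2
h_45 = 50·2 + 45·90 = 76
h_46 = 50·76 + 45·2 = 10
h_47 = 50·10 + 45·76 = 40
h_48 = 50·40 + 45·10 = 25
h_49 = 50·25 + 45·40 = 43
h_50 = 50·43 + 45·25 = 74
h_51 = 50·74 + 45·43 = 9
h_52 = 50·9 + 45·74 = 94
h_53 = 50·94 + 45·9 = 61
h_54 = 50·61 + 45·94 = 5
h_55 = 50·5 + 45·61 = 85
h_56 = 50·85 + 45·5 = 13
h_57 = 50·13 + 45·85 = 13
h_58 = 50·13 + 45·13 = 71
h_59 = 50·71 + 45·13 = 61
h_60 = 50·61 + 45·71 = 37
h_61 = 50·37 + 45·61 = 36
h_62 = 50·36 + 45·37 = 70
h_63 = 50·70 + 45·36 = 76
h_64 = 50·76 + 45·70 = 63
h_65 = 50·63 + 45·76 = 71
h_66 = 50·71 + 45·63 = 80
h_67 = 50·80 + 45·71 = 17
h_68 = 50·17 + 45·80 = 85
h_69 = 50·85 + 45·17 = 68
h_70 = 50·68 + 45·85 = 47
h_71 = 50·47 + 45·68 = 75
h_72 = 50·75 + 45·47 = 45
h_73 = 50·45 + 45·75 = 96
h_74 = 50·96 + 45·45 = 35
h_75 = 50·35 + 45·96 = 56
h_76 = 50·56 + 45·35 = 10
h_77 = 50·10 + 45·56 = 13
h_78 = 50·13 + 45·10 = 33
h_79 = 50·33 + 45·13 = 4
h_80 = 50·4 + 45·33 = 36
h_81 = 50·36 + 45·4 = 40
h_82 = 50·40 + 45·36 = 31
h_83 = 50·31 + 45·40 = 52
h_84 = 50·52 + 45·31 = 18
h_85 = 50·18 + 45·52 = 39
h_86 = 50·39 + 45·18 = 44
h_87 = 50·44 + 45·39 = 75
h_88 = 50·75 + 45·44 = 7
h_89 = 50·7 + 45·75 = 39
h_90 = 50·39 + 45·7 = 34
h_91 = 50·34 + 45·39 = 60
h_92 = 50·60 + 45·34 = 68
h_93 = 50·68 + 45·60 = 86
h_94 = 50·86 + 45·68 = 85
h_95 = 50·85 + 45·86 = 69
h_96 = 50·69 + 45·85 = 0
h_97 = 50·0 + 45·69 = 1
h_98 = 50·1 + 45·0 = 50
h_99 = 50·50 + 45·1 = 23
h_100 = 50·23 + 45·50 = 5
h_101 = 50·5 + 45·23 = 24
h_102 = 50·24 + 45·5 = 67
h_103 = 50·67 + 45·24 = 65
h_104 = 50·65 + 45·67 = 57
h_105 = 50·57 + 45·65 = 52
h_106 = 50·52 + 45·57 = 24
h_107 = 50·24 + 45·52 = 48
h_108 = 50·48 + 45·24 = 85
h_109 = 50·85 + 45·48 = 8
h_110 = 50·8 + 45·85 = 54
h_111 = 50·54 + 45·8 = 53
h_112 = 50·53 + 45·54 = 36
h_113 = 50·36 + 45·53 = 14
h_114 = 50·14 + 45·36 = 89
h_115 = 50·89 + 45·14 = 36
h_116 = 50·36 + 45·89 = 82
h_117 = 50·82 + 45·36 = 94
h_118 = 50·94 + 45·82 = 48
h_119 = 50·48 + 45·94 = 34
h_120 = 50·34 + 45·48 = 77
h_121 = 50·77 + 45·34 = 45
h_122 = 50·45 + 45·77 = 89
h_123 = 50·89 + 45·45 = 73
h_124 = 50·73 + 45·89 = 89
h_125 = 50·89 + 45·73 = 72
h_126 = 50·72 + 45·89 = 39
h_127 = 50·39 + 45·72 = 49
h_128 = 50·49 + 45·39 = 34
h_129 = 50·34 + 45·49 = 25
h_130 = 50·25 + 45·34 = 64
h_131 = 50·64 + 45·25 = 57
h_132 = 50·57 + 45·64 = 7
h_133 = 50·7 + 45·57 = 5
h_134 = 50·5 + 45·7 = 80
h_135 = 50·80 + 45·5 = 54
h_136 = 50·54 + 45·80 = 92
h_137 = 50·92 + 45·54 = 46
h_138 = 50·46 + 45·92 = 38
h_139 = 50·38 + 45·46 = 90
h_140 = 50·90 + 45·38 = 2
h_141 = 50·2 + 45·90 = 76
h_142 = 50·76 + 45·2 = 10
h_143 = 50·10 + 45·76 = 40
h_144 = 50·40 + 45·10 = 25
h_145 = 50·25 + 45·40 = 43
h_146 = 50·43 + 45·25 = 74
h_147 = 50·74 + 45·43 = 9
h_148 = 50·9 + 45·74 = 94
h_149 = 50·94 + 45·9 = 61
h_150 = 50·61 + 45·94 = 5
h_151 = 50·5 + 45·61 = 85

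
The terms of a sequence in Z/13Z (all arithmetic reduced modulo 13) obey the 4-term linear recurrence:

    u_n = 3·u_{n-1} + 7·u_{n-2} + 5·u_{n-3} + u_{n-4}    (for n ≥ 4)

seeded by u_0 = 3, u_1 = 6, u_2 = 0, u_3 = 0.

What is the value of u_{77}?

11

u_4 = 3·0 + 7·0 + 5·6 + 1·3 = 7
u_5 = 3·7 + 7·0 + 5·0 + 1·6 = 1
u_6 = 3·1 + 7·7 + 5·0 + 1·0 = 0
u_7 = 3·0 + 7·1 + 5·7 + 1·0 = 3
u_8 = 3·3 + 7·0 + 5·1 + 1·7 = 8
u_9 = 3·8 + 7·3 + 5·0 + 1·1 = 7
u_10 = 3·7 + 7·8 + 5·3 + 1·0 = 1
u_11 = 3·1 + 7·7 + 5·8 + 1·3 = 4
u_12 = 3·4 + 7·1 + 5·7 + 1·8 = 10
u_13 = 3·10 + 7·4 + 5·1 + 1·7 = 5
u_14 = 3·5 + 7·10 + 5·4 + 1·1 = 2
u_15 = 3·2 + 7·5 + 5·10 + 1·4 = 4
u_16 = 3·4 + 7·2 + 5·5 + 1·10 = 9
u_17 = 3·9 + 7·4 + 5·2 + 1·5 = 5
u_18 = 3·5 + 7·9 + 5·4 + 1·2 = 9
u_19 = 3·9 + 7·5 + 5·9 + 1·4 = 7
u_20 = 3·7 + 7·9 + 5·5 + 1·9 = 1
u_21 = 3·1 + 7·7 + 5·9 + 1·5 = 11
u_22 = 3·11 + 7·1 + 5·7 + 1·9 = 6
u_23 = 3·6 + 7·11 + 5·1 + 1·7 = 3
u_24 = 3·3 + 7·6 + 5·11 + 1·1 = 3
u_25 = 3·3 + 7·3 + 5·6 + 1·11 = 6
u_26 = 3·6 + 7·3 + 5·3 + 1·6 = 8
u_27 = 3·8 + 7·6 + 5·3 + 1·3 = 6
u_28 = 3·6 + 7·8 + 5·6 + 1·3 = 3
u_29 = 3·3 + 7·6 + 5·8 + 1·6 = 6
u_30 = 3·6 + 7·3 + 5·6 + 1·8 = 12
u_31 = 3·12 + 7·6 + 5·3 + 1·6 = 8
u_32 = 3·8 + 7·12 + 5·6 + 1·3 = 11
u_33 = 3·11 + 7·8 + 5·12 + 1·6 = 12
u_34 = 3·12 + 7·11 + 5·8 + 1·12 = 9
u_35 = 3·9 + 7·12 + 5·11 + 1·8 = 5
u_36 = 3·5 + 7·9 + 5·12 + 1·11 = 6
u_37 = 3·6 + 7·5 + 5·9 + 1·12 = 6
u_38 = 3·6 + 7·6 + 5·5 + 1·9 = 3
u_39 = 3·3 + 7·6 + 5·6 + 1·5 = 8
u_40 = 3·8 + 7·3 + 5·6 + 1·6 = 3
u_41 = 3·3 + 7·8 + 5·3 + 1·6 = 8
u_42 = 3·8 + 7·3 + 5·8 + 1·3 = 10
u_43 = 3·10 + 7·8 + 5·3 + 1·8 = 5
u_44 = 3·5 + 7·10 + 5·8 + 1·3 = 11
u_45 = 3·11 + 7·5 + 5·10 + 1·8 = 9
u_46 = 3·9 + 7·11 + 5·5 + 1·10 = 9
u_47 = 3·9 + 7·9 + 5·11 + 1·5 = 7
u_48 = 3·7 + 7·9 + 5·9 + 1·11 = 10
u_49 = 3·10 + 7·7 + 5·9 + 1·9 = 3
u_50 = 3·3 + 7·10 + 5·7 + 1·9 = 6
u_51 = 3·6 + 7·3 + 5·10 + 1·7 = 5
u_52 = 3·5 + 7·6 + 5·3 + 1·10 = 4
u_53 = 3·4 + 7·5 + 5·6 + 1·3 = 2
u_54 = 3·2 + 7·4 + 5·5 + 1·6 = 0
u_55 = 3·0 + 7·2 + 5·4 + 1·5 = 0
u_56 = 3·0 + 7·0 + 5·2 + 1·4 = 1
u_57 = 3·1 + 7·0 + 5·0 + 1·2 = 5
u_58 = 3·5 + 7·1 + 5·0 + 1·0 = 9
u_59 = 3·9 + 7·5 + 5·1 + 1·0 = 2
u_60 = 3·2 + 7·9 + 5·5 + 1·1 = 4
u_61 = 3·4 + 7·2 + 5·9 + 1·5 = 11
u_62 = 3·11 + 7·4 + 5·2 + 1·9 = 2
u_63 = 3·2 + 7·11 + 5·4 + 1·2 = 1
u_64 = 3·1 + 7·2 + 5·11 + 1·4 = 11
u_65 = 3·11 + 7·1 + 5·2 + 1·11 = 9
u_66 = 3·9 + 7·11 + 5·1 + 1·2 = 7
u_67 = 3·7 + 7·9 + 5·11 + 1·1 = 10
u_68 = 3·10 + 7·7 + 5·9 + 1·11 = 5
u_69 = 3·5 + 7·10 + 5·7 + 1·9 = 12
u_70 = 3·12 + 7·5 + 5·10 + 1·7 = 11
u_71 = 3·11 + 7·12 + 5·5 + 1·10 = 9
u_72 = 3·9 + 7·11 + 5·12 + 1·5 = 0
u_73 = 3·0 + 7·9 + 5·11 + 1·12 = 0
u_74 = 3·0 + 7·0 + 5·9 + 1·11 = 4
u_75 = 3·4 + 7·0 + 5·0 + 1·9 = 8
u_76 = 3·8 + 7·4 + 5·0 + 1·0 = 0
u_77 = 3·0 + 7·8 + 5·4 + 1·0 = 11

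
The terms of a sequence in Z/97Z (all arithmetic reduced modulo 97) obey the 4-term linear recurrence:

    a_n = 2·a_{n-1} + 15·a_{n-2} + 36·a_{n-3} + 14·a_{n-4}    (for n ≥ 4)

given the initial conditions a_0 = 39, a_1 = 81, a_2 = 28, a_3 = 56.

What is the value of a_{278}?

63

a_4 = 2·56 + 15·28 + 36·81 + 14·39 = 17
a_5 = 2·17 + 15·56 + 36·28 + 14·81 = 9
a_6 = 2·9 + 15·17 + 36·56 + 14·28 = 62
a_7 = 2·62 + 15·9 + 36·17 + 14·56 = 6
a_8 = 2·6 + 15·62 + 36·9 + 14·17 = 49
a_9 = 2·49 + 15·6 + 36·62 + 14·9 = 24
Continuing the recurrence:
  a_10 = 24;  a_11 = 25;  a_12 = 20;  a_13 = 63;  a_14 = 13;  a_15 = 4
  a_16 = 35;  a_17 = 25;  a_18 = 28;  a_19 = 1;  a_20 = 66;  a_21 = 50
  a_22 = 63;  a_23 = 65;  a_24 = 16;  a_25 = 95;  a_26 = 63;  a_27 = 30
  a_28 = 90;  a_29 = 57;  a_30 = 31;  a_31 = 18;  a_32 = 30;  a_33 = 13
  a_34 = 6;  a_35 = 84;  a_36 = 79;  a_37 = 70;  a_38 = 68;  a_39 = 65
  a_40 = 23;  a_41 = 84;  a_42 = 22;  a_43 = 35;  a_44 = 60;  a_45 = 91
  a_46 = 31;  a_47 = 3;  a_48 = 28;  a_49 = 66;  a_50 = 27;  a_51 = 57
  a_52 = 86;  a_53 = 13;  a_54 = 60;  a_55 = 38;  a_56 = 29;  a_57 = 60
  a_58 = 47;  a_59 = 48;  a_60 = 69;  a_61 = 92;  a_62 = 16;  a_63 = 9
  a_64 = 74;  a_65 = 13;  a_66 = 35;  a_67 = 48;  a_68 = 88;  a_69 = 10
  a_70 = 66;  a_71 = 48;  a_72 = 59;  a_73 = 56;  a_74 = 60;  a_75 = 70
  a_76 = 2;  a_77 = 21;  a_78 = 37;  a_79 = 83;  a_80 = 50;  a_81 = 61
  a_82 = 13;  a_83 = 23;  a_84 = 33;  a_85 = 84;  a_86 = 24;  a_87 = 5
  a_88 = 73;  a_89 = 30;  a_90 = 22;  a_91 = 88;  a_92 = 86;  a_93 = 85
  a_94 = 86;  a_95 = 52;  a_96 = 32;  a_97 = 86;  a_98 = 42;  a_99 = 53
  a_100 = 12;  a_101 = 43;  a_102 = 46;  a_103 = 68;  a_104 = 20;  a_105 = 20
  a_106 = 37;  a_107 = 9;  a_108 = 21;  a_109 = 43;  a_110 = 79;  a_111 = 36
  a_112 = 92;  a_113 = 96;  a_114 = 94;  a_115 = 12;  a_116 = 67;  a_117 = 95
  a_118 = 33;  a_119 = 94;  a_120 = 94;  a_121 = 42;  a_122 = 5;  a_123 = 5
  a_124 = 3;  a_125 = 73;  a_126 = 53;  a_127 = 21;  a_128 = 15;  a_129 = 74
  a_130 = 28;  a_131 = 60;  a_132 = 19;  a_133 = 72;  a_134 = 71;  a_135 = 30
  a_136 = 6;  a_137 = 49;  a_138 = 31;  a_139 = 75;  a_140 = 38;  a_141 = 93
  a_142 = 10;  a_143 = 50;  a_144 = 56;  a_145 = 2;  a_146 = 68;  a_147 = 69
  a_148 = 74;  a_149 = 70;  a_150 = 30;  a_151 = 84;  a_152 = 3;  a_153 = 28
  a_154 = 53;  a_155 = 64;  a_156 = 33;  a_157 = 28;  a_158 = 8;  a_159 = 95
  a_160 = 34;  a_161 = 39;  a_162 = 46;  a_163 = 30;  a_164 = 11;  a_165 = 55
  a_166 = 59;  a_167 = 13;  a_168 = 38;  a_169 = 61;  a_170 = 46;  a_171 = 35
  a_172 = 93;  a_173 = 20;  a_174 = 41;  a_175 = 49;  a_176 = 19;  a_177 = 7
  a_178 = 18;  a_179 = 56;  a_180 = 27;  a_181 = 88;  a_182 = 36;  a_183 = 44
  a_184 = 3;  a_185 = 90;  a_186 = 82;  a_187 = 7;  a_188 = 64;  a_189 = 80
  a_190 = 95;  a_191 = 9;  a_192 = 78;  a_193 = 78;  a_194 = 70;  a_195 = 73
  a_196 = 52;  a_197 = 58;  a_198 = 42;  a_199 = 65;  a_200 = 84;  a_201 = 72
  a_202 = 64;  a_203 = 1;  a_204 = 74;  a_205 = 80;  a_206 = 68;  a_207 = 37
  a_208 = 63;  a_209 = 78;  a_210 = 87;  a_211 = 56;  a_212 = 63;  a_213 = 49
  a_214 = 9;  a_215 = 22;  a_216 = 12;  a_217 = 6;  a_218 = 43;  a_219 = 43
  a_220 = 48;  a_221 = 45;  a_222 = 50;  a_223 = 1;  a_224 = 37;  a_225 = 94
  a_226 = 24;  a_227 = 88;  a_228 = 73;  a_229 = 57;  a_230 = 57;  a_231 = 76
  a_232 = 7;  a_233 = 27;  a_234 = 7;  a_235 = 86;  a_236 = 86;  a_237 = 55
  a_238 = 35;  a_239 = 54;  a_240 = 34;  a_241 = 95;  a_242 = 30;  a_243 = 70
  a_244 = 24;  a_245 = 16;  a_246 = 34;  a_247 = 18;  a_248 = 3;  a_249 = 75
  a_250 = 58;  a_251 = 49;  a_252 = 24;  a_253 = 41;  a_254 = 11;  a_255 = 53
  a_256 = 46;  a_257 = 14;  a_258 = 64;  a_259 = 20;  a_260 = 14;  a_261 = 15
  a_262 = 13;  a_263 = 65;  a_264 = 91;  a_265 = 89;  a_266 = 88;  a_267 = 71
  a_268 = 23;  a_269 = 93;  a_270 = 51;  a_271 = 21;  a_272 = 15;  a_273 = 88
  a_274 = 28;  a_275 = 76;  a_276 = 70
a_277 = 2·70 + 15·76 + 36·28 + 14·88 = 28
a_278 = 2·28 + 15·70 + 36·76 + 14·28 = 63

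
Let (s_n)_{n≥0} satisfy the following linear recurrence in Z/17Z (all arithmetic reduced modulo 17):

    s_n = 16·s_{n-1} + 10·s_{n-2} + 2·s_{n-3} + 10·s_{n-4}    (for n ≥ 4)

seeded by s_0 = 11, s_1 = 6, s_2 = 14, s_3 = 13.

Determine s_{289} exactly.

s_4 = 16·13 + 10·14 + 2·6 + 10·11 = 11
s_5 = 16·11 + 10·13 + 2·14 + 10·6 = 3
s_6 = 16·3 + 10·11 + 2·13 + 10·14 = 1
s_7 = 16·1 + 10·3 + 2·11 + 10·13 = 11
s_8 = 16·11 + 10·1 + 2·3 + 10·11 = 13
s_9 = 16·13 + 10·11 + 2·1 + 10·3 = 10
Continuing the recurrence:
  s_10 = 16;  s_11 = 16;  s_12 = 5;  s_13 = 15;  s_14 = 6;  s_15 = 8
  s_16 = 13;  s_17 = 8;  s_18 = 11;  s_19 = 5;  s_20 = 13;  s_21 = 3
  s_22 = 9;  s_23 = 12;  s_24 = 10;  s_25 = 5;  s_26 = 5;  s_27 = 15
  s_28 = 9;  s_29 = 14;  s_30 = 3;  s_31 = 16;  s_32 = 13;  s_33 = 4
  s_34 = 1;  s_35 = 4;  s_36 = 8;  s_37 = 6;  s_38 = 7;  s_39 = 7
  s_40 = 2;  s_41 = 6;  s_42 = 13;  s_43 = 2;  s_44 = 7;  s_45 = 14
  s_46 = 3;  s_47 = 1;  s_48 = 8;  s_49 = 12;  s_50 = 15;  s_51 = 12
  s_52 = 4;  s_53 = 11;  s_54 = 16;  s_55 = 1;  s_56 = 0;  s_57 = 16
  s_58 = 10;  s_59 = 7;  s_60 = 6;  s_61 = 6;  s_62 = 15;  s_63 = 8
  s_64 = 10;  s_65 = 7;  s_66 = 4;  s_67 = 13;  s_68 = 5;  s_69 = 16
  s_70 = 15;  s_71 = 13;  s_72 = 15;  s_73 = 16;  s_74 = 4;  s_75 = 10
  s_76 = 8;  s_77 = 5;  s_78 = 16;  s_79 = 14;  s_80 = 15;  s_81 = 3
  s_82 = 12;  s_83 = 1;  s_84 = 3;  s_85 = 10;  s_86 = 6;  s_87 = 8
  s_88 = 0;  s_89 = 5;  s_90 = 3;  s_91 = 8;  s_92 = 15;  s_93 = 2
  s_94 = 7;  s_95 = 4;  s_96 = 16;  s_97 = 7;  s_98 = 10;  s_99 = 13
  s_100 = 6;  s_101 = 10;  s_102 = 6;  s_103 = 15;  s_104 = 6;  s_105 = 1
  s_106 = 13;  s_107 = 6;  s_108 = 16;  s_109 = 12;  s_110 = 1;  s_111 = 7
  s_112 = 0;  s_113 = 5;  s_114 = 2;  s_115 = 16;  s_116 = 14;  s_117 = 13
  s_118 = 9;  s_119 = 3;  s_120 = 15;  s_121 = 10;  s_122 = 15;  s_123 = 9
  s_124 = 5;  s_125 = 11;  s_126 = 3;  s_127 = 3;  s_128 = 14;  s_129 = 13
  s_130 = 10;  s_131 = 8;  s_132 = 3;  s_133 = 6;  s_134 = 4;  s_135 = 6
  s_136 = 8;  s_137 = 1;  s_138 = 12;  s_139 = 6;  s_140 = 9;  s_141 = 0
  s_142 = 1;  s_143 = 9;  s_144 = 6;  s_145 = 1;  s_146 = 2;  s_147 = 8
  s_148 = 6;  s_149 = 3;  s_150 = 8;  s_151 = 12;  s_152 = 15;  s_153 = 15
  s_154 = 1;  s_155 = 10;  s_156 = 10;  s_157 = 4;  s_158 = 7;  s_159 = 0
  s_160 = 8;  s_161 = 12;  s_162 = 2;  s_163 = 15;  s_164 = 7;  s_165 = 12
  s_166 = 6;  s_167 = 6;  s_168 = 12;  s_169 = 10;  s_170 = 12;  s_171 = 2
  s_172 = 3;  s_173 = 5;  s_174 = 13;  s_175 = 12;  s_176 = 5;  s_177 = 4
  s_178 = 13;  s_179 = 4;  s_180 = 14;  s_181 = 7;  s_182 = 16;  s_183 = 3
  s_184 = 5;  s_185 = 8;  s_186 = 4;  s_187 = 14;  s_188 = 7;  s_189 = 0
  s_190 = 2;  s_191 = 16;  s_192 = 6;  s_193 = 5;  s_194 = 5;  s_195 = 13
  s_196 = 5;  s_197 = 15;  s_198 = 9;  s_199 = 9;  s_200 = 8;  s_201 = 12
  s_202 = 6;  s_203 = 16;  s_204 = 12;  s_205 = 8;  s_206 = 0;  s_207 = 9
  s_208 = 8;  s_209 = 9;  s_210 = 4;  s_211 = 5;  s_212 = 14;  s_213 = 15
  s_214 = 5;  s_215 = 2;  s_216 = 14;  s_217 = 13;  s_218 = 11;  s_219 = 14
  s_220 = 7;  s_221 = 13;  s_222 = 8;  s_223 = 4;  s_224 = 2;  s_225 = 14
  s_226 = 9;  s_227 = 5;  s_228 = 14;  s_229 = 7;  s_230 = 12;  s_231 = 0
  s_232 = 2;  s_233 = 7;  s_234 = 14;  s_235 = 9;  s_236 = 12;  s_237 = 6
  s_238 = 0;  s_239 = 4;  s_240 = 9;  s_241 = 6;  s_242 = 7;  s_243 = 9
  s_244 = 10;  s_245 = 1;  s_246 = 0;  s_247 = 1;  s_248 = 16;  s_249 = 4
  s_250 = 5;  s_251 = 9;  s_252 = 5;  s_253 = 16;  s_254 = 0;  s_255 = 5
  s_256 = 9;  s_257 = 14;  s_258 = 1;  s_259 = 3;  s_260 = 6;  s_261 = 13
  s_262 = 12;  s_263 = 7;  s_264 = 12;  s_265 = 8;  s_266 = 8;  s_267 = 13
  s_268 = 16;  s_269 = 6;  s_270 = 5;  s_271 = 13;  s_272 = 5;  s_273 = 8
  s_274 = 16;  s_275 = 0;  s_276 = 5;  s_277 = 5;  s_278 = 1;  s_279 = 8
  s_280 = 11;  s_281 = 2;  s_282 = 15;  s_283 = 5;  s_284 = 4;  s_285 = 11
  s_286 = 2;  s_287 = 13
s_288 = 16·13 + 10·2 + 2·11 + 10·4 = 1
s_289 = 16·1 + 10·13 + 2·2 + 10·11 = 5

5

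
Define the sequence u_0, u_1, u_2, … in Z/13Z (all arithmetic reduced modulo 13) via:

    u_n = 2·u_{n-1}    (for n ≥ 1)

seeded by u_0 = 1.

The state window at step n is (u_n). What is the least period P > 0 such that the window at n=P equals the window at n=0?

12

n=0: window = (1)
n=1: window = (2)
n=2: window = (4)
n=3: window = (8)
n=4: window = (3)
n=5: window = (6)
n=6: window = (12)
n=7: window = (11)
n=8: window = (9)
n=9: window = (5)
n=10: window = (10)
n=11: window = (7)
n=12: window = (1)
window at n=12 equals window at n=0 → period = 12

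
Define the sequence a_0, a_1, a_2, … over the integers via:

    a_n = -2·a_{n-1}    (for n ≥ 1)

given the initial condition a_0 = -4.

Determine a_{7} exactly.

512

a_1 = -2·-4 = 8
a_2 = -2·8 = -16
a_3 = -2·-16 = 32
a_4 = -2·32 = -64
a_5 = -2·-64 = 128
a_6 = -2·128 = -256
a_7 = -2·-256 = 512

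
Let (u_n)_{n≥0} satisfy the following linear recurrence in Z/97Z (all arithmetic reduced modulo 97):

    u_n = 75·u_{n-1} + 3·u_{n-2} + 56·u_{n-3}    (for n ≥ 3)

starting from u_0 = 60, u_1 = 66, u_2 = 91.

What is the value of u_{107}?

u_3 = 75·91 + 3·66 + 56·60 = 4
u_4 = 75·4 + 3·91 + 56·66 = 1
u_5 = 75·1 + 3·4 + 56·91 = 42
u_6 = 75·42 + 3·1 + 56·4 = 79
u_7 = 75·79 + 3·42 + 56·1 = 93
u_8 = 75·93 + 3·79 + 56·42 = 58
u_9 = 75·58 + 3·93 + 56·79 = 32
u_10 = 75·32 + 3·58 + 56·93 = 22
u_11 = 75·22 + 3·32 + 56·58 = 47
u_12 = 75·47 + 3·22 + 56·32 = 48
u_13 = 75·48 + 3·47 + 56·22 = 26
u_14 = 75·26 + 3·48 + 56·47 = 70
u_15 = 75·70 + 3·26 + 56·48 = 62
u_16 = 75·62 + 3·70 + 56·26 = 11
u_17 = 75·11 + 3·62 + 56·70 = 81
u_18 = 75·81 + 3·11 + 56·62 = 74
u_19 = 75·74 + 3·81 + 56·11 = 7
u_20 = 75·7 + 3·74 + 56·81 = 45
u_21 = 75·45 + 3·7 + 56·74 = 71
u_22 = 75·71 + 3·45 + 56·7 = 32
u_23 = 75·32 + 3·71 + 56·45 = 89
u_24 = 75·89 + 3·32 + 56·71 = 77
u_25 = 75·77 + 3·89 + 56·32 = 74
u_26 = 75·74 + 3·77 + 56·89 = 95
u_27 = 75·95 + 3·74 + 56·77 = 19
u_28 = 75·19 + 3·95 + 56·74 = 34
u_29 = 75·34 + 3·19 + 56·95 = 70
u_30 = 75·70 + 3·34 + 56·19 = 14
u_31 = 75·14 + 3·70 + 56·34 = 60
u_32 = 75·60 + 3·14 + 56·70 = 23
u_33 = 75·23 + 3·60 + 56·14 = 70
u_34 = 75·70 + 3·23 + 56·60 = 46
u_35 = 75·46 + 3·70 + 56·23 = 1
u_36 = 75·1 + 3·46 + 56·70 = 59
u_37 = 75·59 + 3·1 + 56·46 = 20
u_38 = 75·20 + 3·59 + 56·1 = 84
u_39 = 75·84 + 3·20 + 56·59 = 61
u_40 = 75·61 + 3·84 + 56·20 = 30
u_41 = 75·30 + 3·61 + 56·84 = 56
u_42 = 75·56 + 3·30 + 56·61 = 43
u_43 = 75·43 + 3·56 + 56·30 = 29
u_44 = 75·29 + 3·43 + 56·56 = 8
u_45 = 75·8 + 3·29 + 56·43 = 88
u_46 = 75·88 + 3·8 + 56·29 = 3
u_47 = 75·3 + 3·88 + 56·8 = 64
u_48 = 75·64 + 3·3 + 56·88 = 37
u_49 = 75·37 + 3·64 + 56·3 = 31
u_50 = 75·31 + 3·37 + 56·64 = 6
u_51 = 75·6 + 3·31 + 56·37 = 93
u_52 = 75·93 + 3·6 + 56·31 = 96
u_53 = 75·96 + 3·93 + 56·6 = 55
u_54 = 75·55 + 3·96 + 56·93 = 18
u_55 = 75·18 + 3·55 + 56·96 = 4
u_56 = 75·4 + 3·18 + 56·55 = 39
u_57 = 75·39 + 3·4 + 56·18 = 65
u_58 = 75·65 + 3·39 + 56·4 = 75
u_59 = 75·75 + 3·65 + 56·39 = 50
u_60 = 75·50 + 3·75 + 56·65 = 49
u_61 = 75·49 + 3·50 + 56·75 = 71
u_62 = 75·71 + 3·49 + 56·50 = 27
u_63 = 75·27 + 3·71 + 56·49 = 35
u_64 = 75·35 + 3·27 + 56·71 = 86
u_65 = 75·86 + 3·35 + 56·27 = 16
u_66 = 75·16 + 3·86 + 56·35 = 23
u_67 = 75·23 + 3·16 + 56·86 = 90
u_68 = 75·90 + 3·23 + 56·16 = 52
u_69 = 75·52 + 3·90 + 56·23 = 26
u_70 = 75·26 + 3·52 + 56·90 = 65
u_71 = 75·65 + 3·26 + 56·52 = 8
u_72 = 75·8 + 3·65 + 56·26 = 20
u_73 = 75·20 + 3·8 + 56·65 = 23
u_74 = 75·23 + 3·20 + 56·8 = 2
u_75 = 75·2 + 3·23 + 56·20 = 78
u_76 = 75·78 + 3·2 + 56·23 = 63
u_77 = 75·63 + 3·78 + 56·2 = 27
u_78 = 75·27 + 3·63 + 56·78 = 83
u_79 = 75·83 + 3·27 + 56·63 = 37
u_80 = 75·37 + 3·83 + 56·27 = 74
u_81 = 75·74 + 3·37 + 56·83 = 27
u_82 = 75·27 + 3·74 + 56·37 = 51
u_83 = 75·51 + 3·27 + 56·74 = 96
u_84 = 75·96 + 3·51 + 56·27 = 38
u_85 = 75·38 + 3·96 + 56·51 = 77
u_86 = 75·77 + 3·38 + 56·96 = 13
u_87 = 75·13 + 3·77 + 56·38 = 36
u_88 = 75·36 + 3·13 + 56·77 = 67
u_89 = 75·67 + 3·36 + 56·13 = 41
u_90 = 75·41 + 3·67 + 56·36 = 54
u_91 = 75·54 + 3·41 + 56·67 = 68
u_92 = 75·68 + 3·54 + 56·41 = 89
u_93 = 75·89 + 3·68 + 56·54 = 9
u_94 = 75·9 + 3·89 + 56·68 = 94
u_95 = 75·94 + 3·9 + 56·89 = 33
u_96 = 75·33 + 3·94 + 56·9 = 60
u_97 = 75·60 + 3·33 + 56·94 = 66
u_98 = 75·66 + 3·60 + 56·33 = 91
u_99 = 75·91 + 3·66 + 56·60 = 4
u_100 = 75·4 + 3·91 + 56·66 = 1
u_101 = 75·1 + 3·4 + 56·91 = 42
u_102 = 75·42 + 3·1 + 56·4 = 79
u_103 = 75·79 + 3·42 + 56·1 = 93
u_104 = 75·93 + 3·79 + 56·42 = 58
u_105 = 75·58 + 3·93 + 56·79 = 32
u_106 = 75·32 + 3·58 + 56·93 = 22
u_107 = 75·22 + 3·32 + 56·58 = 47

47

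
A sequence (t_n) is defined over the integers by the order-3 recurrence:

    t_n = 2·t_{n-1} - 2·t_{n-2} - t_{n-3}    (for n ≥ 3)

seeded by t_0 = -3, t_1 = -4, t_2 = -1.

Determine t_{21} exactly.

t_3 = 2·-1 + -2·-4 + -1·-3 = 9
t_4 = 2·9 + -2·-1 + -1·-4 = 24
t_5 = 2·24 + -2·9 + -1·-1 = 31
t_6 = 2·31 + -2·24 + -1·9 = 5
t_7 = 2·5 + -2·31 + -1·24 = -76
t_8 = 2·-76 + -2·5 + -1·31 = -193
t_9 = 2·-193 + -2·-76 + -1·5 = -239
t_10 = 2·-239 + -2·-193 + -1·-76 = -16
t_11 = 2·-16 + -2·-239 + -1·-193 = 639
t_12 = 2·639 + -2·-16 + -1·-239 = 1549
t_13 = 2·1549 + -2·639 + -1·-16 = 1836
t_14 = 2·1836 + -2·1549 + -1·639 = -65
t_15 = 2·-65 + -2·1836 + -1·1549 = -5351
t_16 = 2·-5351 + -2·-65 + -1·1836 = -12408
t_17 = 2·-12408 + -2·-5351 + -1·-65 = -14049
t_18 = 2·-14049 + -2·-12408 + -1·-5351 = 2069
t_19 = 2·2069 + -2·-14049 + -1·-12408 = 44644
t_20 = 2·44644 + -2·2069 + -1·-14049 = 99199
t_21 = 2·99199 + -2·44644 + -1·2069 = 107041

107041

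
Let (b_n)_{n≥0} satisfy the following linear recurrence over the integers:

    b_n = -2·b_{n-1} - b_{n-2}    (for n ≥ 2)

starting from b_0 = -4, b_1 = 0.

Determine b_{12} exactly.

b_2 = -2·0 + -1·-4 = 4
b_3 = -2·4 + -1·0 = -8
b_4 = -2·-8 + -1·4 = 12
b_5 = -2·12 + -1·-8 = -16
b_6 = -2·-16 + -1·12 = 20
b_7 = -2·20 + -1·-16 = -24
b_8 = -2·-24 + -1·20 = 28
b_9 = -2·28 + -1·-24 = -32
b_10 = -2·-32 + -1·28 = 36
b_11 = -2·36 + -1·-32 = -40
b_12 = -2·-40 + -1·36 = 44

44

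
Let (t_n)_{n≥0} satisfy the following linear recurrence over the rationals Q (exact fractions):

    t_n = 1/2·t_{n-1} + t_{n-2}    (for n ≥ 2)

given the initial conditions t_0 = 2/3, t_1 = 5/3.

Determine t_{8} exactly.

2929/384

t_2 = 1/2·5/3 + 1·2/3 = 3/2
t_3 = 1/2·3/2 + 1·5/3 = 29/12
t_4 = 1/2·29/12 + 1·3/2 = 65/24
t_5 = 1/2·65/24 + 1·29/12 = 181/48
t_6 = 1/2·181/48 + 1·65/24 = 147/32
t_7 = 1/2·147/32 + 1·181/48 = 1165/192
t_8 = 1/2·1165/192 + 1·147/32 = 2929/384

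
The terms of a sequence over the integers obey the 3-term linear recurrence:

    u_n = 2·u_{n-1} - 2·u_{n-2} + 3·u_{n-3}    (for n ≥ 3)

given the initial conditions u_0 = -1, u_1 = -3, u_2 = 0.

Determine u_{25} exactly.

-660867

u_3 = 2·0 + -2·-3 + 3·-1 = 3
u_4 = 2·3 + -2·0 + 3·-3 = -3
u_5 = 2·-3 + -2·3 + 3·0 = -12
u_6 = 2·-12 + -2·-3 + 3·3 = -9
u_7 = 2·-9 + -2·-12 + 3·-3 = -3
u_8 = 2·-3 + -2·-9 + 3·-12 = -24
u_9 = 2·-24 + -2·-3 + 3·-9 = -69
u_10 = 2·-69 + -2·-24 + 3·-3 = -99
u_11 = 2·-99 + -2·-69 + 3·-24 = -132
u_12 = 2·-132 + -2·-99 + 3·-69 = -273
u_13 = 2·-273 + -2·-132 + 3·-99 = -579
u_14 = 2·-579 + -2·-273 + 3·-132 = -1008
u_15 = 2·-1008 + -2·-579 + 3·-273 = -1677
u_16 = 2·-1677 + -2·-1008 + 3·-579 = -3075
u_17 = 2·-3075 + -2·-1677 + 3·-1008 = -5820
u_18 = 2·-5820 + -2·-3075 + 3·-1677 = -10521
u_19 = 2·-10521 + -2·-5820 + 3·-3075 = -18627
u_20 = 2·-18627 + -2·-10521 + 3·-5820 = -33672
u_21 = 2·-33672 + -2·-18627 + 3·-10521 = -61653
u_22 = 2·-61653 + -2·-33672 + 3·-18627 = -111843
u_23 = 2·-111843 + -2·-61653 + 3·-33672 = -201396
u_24 = 2·-201396 + -2·-111843 + 3·-61653 = -364065
u_25 = 2·-364065 + -2·-201396 + 3·-111843 = -660867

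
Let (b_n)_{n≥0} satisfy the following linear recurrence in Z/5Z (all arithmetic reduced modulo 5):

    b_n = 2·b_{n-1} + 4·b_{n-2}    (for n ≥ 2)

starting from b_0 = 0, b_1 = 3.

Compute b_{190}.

b_2 = 2·3 + 4·0 = 1
b_3 = 2·1 + 4·3 = 4
b_4 = 2·4 + 4·1 = 2
b_5 = 2·2 + 4·4 = 0
b_6 = 2·0 + 4·2 = 3
(b_5, b_6) = (0, 3) = (b_0, b_1), so the sequence has period 5.
190 ≡ 0 (mod 5), hence b_190 = b_0 = 0.

0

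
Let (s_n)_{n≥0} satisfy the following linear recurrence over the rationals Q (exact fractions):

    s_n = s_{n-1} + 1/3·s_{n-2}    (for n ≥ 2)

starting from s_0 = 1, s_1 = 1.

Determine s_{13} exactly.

s_2 = 1·1 + 1/3·1 = 4/3
s_3 = 1·4/3 + 1/3·1 = 5/3
s_4 = 1·5/3 + 1/3·4/3 = 19/9
s_5 = 1·19/9 + 1/3·5/3 = 8/3
s_6 = 1·8/3 + 1/3·19/9 = 91/27
s_7 = 1·91/27 + 1/3·8/3 = 115/27
s_8 = 1·115/27 + 1/3·91/27 = 436/81
s_9 = 1·436/81 + 1/3·115/27 = 551/81
s_10 = 1·551/81 + 1/3·436/81 = 2089/243
s_11 = 1·2089/243 + 1/3·551/81 = 880/81
s_12 = 1·880/81 + 1/3·2089/243 = 10009/729
s_13 = 1·10009/729 + 1/3·880/81 = 12649/729

12649/729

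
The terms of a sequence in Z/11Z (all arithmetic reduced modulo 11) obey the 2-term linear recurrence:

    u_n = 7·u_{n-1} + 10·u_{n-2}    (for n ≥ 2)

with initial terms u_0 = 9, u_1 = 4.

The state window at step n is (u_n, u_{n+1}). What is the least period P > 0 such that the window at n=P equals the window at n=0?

5

n=0: window = (9, 4)
n=1: window = (4, 8)
n=2: window = (8, 8)
n=3: window = (8, 4)
n=4: window = (4, 9)
n=5: window = (9, 4)
window at n=5 equals window at n=0 → period = 5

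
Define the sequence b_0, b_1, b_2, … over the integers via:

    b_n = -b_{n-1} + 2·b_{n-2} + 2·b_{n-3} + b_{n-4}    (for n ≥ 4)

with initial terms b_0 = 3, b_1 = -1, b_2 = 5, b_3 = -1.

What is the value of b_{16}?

b_4 = -1·-1 + 2·5 + 2·-1 + 1·3 = 12
b_5 = -1·12 + 2·-1 + 2·5 + 1·-1 = -5
b_6 = -1·-5 + 2·12 + 2·-1 + 1·5 = 32
b_7 = -1·32 + 2·-5 + 2·12 + 1·-1 = -19
b_8 = -1·-19 + 2·32 + 2·-5 + 1·12 = 85
b_9 = -1·85 + 2·-19 + 2·32 + 1·-5 = -64
b_10 = -1·-64 + 2·85 + 2·-19 + 1·32 = 228
b_11 = -1·228 + 2·-64 + 2·85 + 1·-19 = -205
b_12 = -1·-205 + 2·228 + 2·-64 + 1·85 = 618
b_13 = -1·618 + 2·-205 + 2·228 + 1·-64 = -636
b_14 = -1·-636 + 2·618 + 2·-205 + 1·228 = 1690
b_15 = -1·1690 + 2·-636 + 2·618 + 1·-205 = -1931
b_16 = -1·-1931 + 2·1690 + 2·-636 + 1·618 = 4657

4657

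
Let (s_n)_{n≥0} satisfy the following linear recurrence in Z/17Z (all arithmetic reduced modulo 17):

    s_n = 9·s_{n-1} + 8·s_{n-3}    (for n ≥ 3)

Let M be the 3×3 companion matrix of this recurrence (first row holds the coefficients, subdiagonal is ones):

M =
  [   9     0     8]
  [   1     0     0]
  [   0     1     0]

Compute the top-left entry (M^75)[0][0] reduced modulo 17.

(M^75)[0][0] is the top entry after applying M 75 times to the unit state (1, 0, 0). Equivalently it is h_{77} for the auxiliary sequence (h_n) obeying the same recurrence with h_2 = 1 and h_i = 0 for 0 ≤ i < 2:
h_3 = 9·1 + 0·0 + 8·0 = 9
h_4 = 9·9 + 0·1 + 8·0 = 13
h_5 = 9·13 + 0·9 + 8·1 = 6
h_6 = 9·6 + 0·13 + 8·9 = 7
h_7 = 9·7 + 0·6 + 8·13 = 14
h_8 = 9·14 + 0·7 + 8·6 = 4
h_9 = 9·4 + 0·14 + 8·7 = 7
h_10 = 9·7 + 0·4 + 8·14 = 5
h_11 = 9·5 + 0·7 + 8·4 = 9
h_12 = 9·9 + 0·5 + 8·7 = 1
h_13 = 9·1 + 0·9 + 8·5 = 15
h_14 = 9·15 + 0·1 + 8·9 = 3
h_15 = 9·3 + 0·15 + 8·1 = 1
h_16 = 9·1 + 0·3 + 8·15 = 10
h_17 = 9·10 + 0·1 + 8·3 = 12
h_18 = 9·12 + 0·10 + 8·1 = 14
h_19 = 9·14 + 0·12 + 8·10 = 2
h_20 = 9·2 + 0·14 + 8·12 = 12
h_21 = 9·12 + 0·2 + 8·14 = 16
h_22 = 9·16 + 0·12 + 8·2 = 7
h_23 = 9·7 + 0·16 + 8·12 = 6
h_24 = 9·6 + 0·7 + 8·16 = 12
h_25 = 9·12 + 0·6 + 8·7 = 11
h_26 = 9·11 + 0·12 + 8·6 = 11
h_27 = 9·11 + 0·11 + 8·12 = 8
h_28 = 9·8 + 0·11 + 8·11 = 7
h_29 = 9·7 + 0·8 + 8·11 = 15
h_30 = 9·15 + 0·7 + 8·8 = 12
h_31 = 9·12 + 0·15 + 8·7 = 11
h_32 = 9·11 + 0·12 + 8·15 = 15
h_33 = 9·15 + 0·11 + 8·12 = 10
h_34 = 9·10 + 0·15 + 8·11 = 8
h_35 = 9·8 + 0·10 + 8·15 = 5
h_36 = 9·5 + 0·8 + 8·10 = 6
h_37 = 9·6 + 0·5 + 8·8 = 16
h_38 = 9·16 + 0·6 + 8·5 = 14
h_39 = 9·14 + 0·16 + 8·6 = 4
h_40 = 9·4 + 0·14 + 8·16 = 11
h_41 = 9·11 + 0·4 + 8·14 = 7
h_42 = 9·7 + 0·11 + 8·4 = 10
h_43 = 9·10 + 0·7 + 8·11 = 8
h_44 = 9·8 + 0·10 + 8·7 = 9
h_45 = 9·9 + 0·8 + 8·10 = 8
h_46 = 9·8 + 0·9 + 8·8 = 0
h_47 = 9·0 + 0·8 + 8·9 = 4
h_48 = 9·4 + 0·0 + 8·8 = 15
h_49 = 9·15 + 0·4 + 8·0 = 16
h_50 = 9·16 + 0·15 + 8·4 = 6
h_51 = 9·6 + 0·16 + 8·15 = 4
h_52 = 9·4 + 0·6 + 8·16 = 11
h_53 = 9·11 + 0·4 + 8·6 = 11
h_54 = 9·11 + 0·11 + 8·4 = 12
h_55 = 9·12 + 0·11 + 8·11 = 9
h_56 = 9·9 + 0·12 + 8·11 = 16
h_57 = 9·16 + 0·9 + 8·12 = 2
h_58 = 9·2 + 0·16 + 8·9 = 5
h_59 = 9·5 + 0·2 + 8·16 = 3
h_60 = 9·3 + 0·5 + 8·2 = 9
h_61 = 9·9 + 0·3 + 8·5 = 2
h_62 = 9·2 + 0·9 + 8·3 = 8
h_63 = 9·8 + 0·2 + 8·9 = 8
h_64 = 9·8 + 0·8 + 8·2 = 3
h_65 = 9·3 + 0·8 + 8·8 = 6
h_66 = 9·6 + 0·3 + 8·8 = 16
h_67 = 9·16 + 0·6 + 8·3 = 15
h_68 = 9·15 + 0·16 + 8·6 = 13
h_69 = 9·13 + 0·15 + 8·16 = 7
h_70 = 9·7 + 0·13 + 8·15 = 13
h_71 = 9·13 + 0·7 + 8·13 = 0
h_72 = 9·0 + 0·13 + 8·7 = 5
h_73 = 9·5 + 0·0 + 8·13 = 13
h_74 = 9·13 + 0·5 + 8·0 = 15
h_75 = 9·15 + 0·13 + 8·5 = 5
h_76 = 9·5 + 0·15 + 8·13 = 13
h_77 = 9·13 + 0·5 + 8·15 = 16

16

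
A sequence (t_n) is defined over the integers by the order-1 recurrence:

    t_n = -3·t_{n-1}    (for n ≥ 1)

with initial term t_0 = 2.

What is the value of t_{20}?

6973568802

t_1 = -3·2 = -6
t_2 = -3·-6 = 18
t_3 = -3·18 = -54
t_4 = -3·-54 = 162
t_5 = -3·162 = -486
t_6 = -3·-486 = 1458
t_7 = -3·1458 = -4374
t_8 = -3·-4374 = 13122
t_9 = -3·13122 = -39366
t_10 = -3·-39366 = 118098
t_11 = -3·118098 = -354294
t_12 = -3·-354294 = 1062882
t_13 = -3·1062882 = -3188646
t_14 = -3·-3188646 = 9565938
t_15 = -3·9565938 = -28697814
t_16 = -3·-28697814 = 86093442
t_17 = -3·86093442 = -258280326
t_18 = -3·-258280326 = 774840978
t_19 = -3·774840978 = -2324522934
t_20 = -3·-2324522934 = 6973568802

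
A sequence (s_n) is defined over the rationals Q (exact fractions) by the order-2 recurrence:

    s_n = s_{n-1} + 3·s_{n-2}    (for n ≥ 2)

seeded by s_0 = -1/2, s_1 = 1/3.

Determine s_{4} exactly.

-11/3

s_2 = 1·1/3 + 3·-1/2 = -7/6
s_3 = 1·-7/6 + 3·1/3 = -1/6
s_4 = 1·-1/6 + 3·-7/6 = -11/3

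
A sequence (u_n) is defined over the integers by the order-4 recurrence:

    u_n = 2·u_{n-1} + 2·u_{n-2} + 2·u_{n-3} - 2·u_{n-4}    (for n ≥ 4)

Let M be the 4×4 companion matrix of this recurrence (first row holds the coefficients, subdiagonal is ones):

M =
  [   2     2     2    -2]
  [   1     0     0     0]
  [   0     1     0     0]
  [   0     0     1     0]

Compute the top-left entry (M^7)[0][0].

(M^7)[0][0] is the top entry after applying M 7 times to the unit state (1, 0, 0, 0). Equivalently it is h_{10} for the auxiliary sequence (h_n) obeying the same recurrence with h_3 = 1 and h_i = 0 for 0 ≤ i < 3:
h_4 = 2·1 + 2·0 + 2·0 + -2·0 = 2
h_5 = 2·2 + 2·1 + 2·0 + -2·0 = 6
h_6 = 2·6 + 2·2 + 2·1 + -2·0 = 18
h_7 = 2·18 + 2·6 + 2·2 + -2·1 = 50
h_8 = 2·50 + 2·18 + 2·6 + -2·2 = 144
h_9 = 2·144 + 2·50 + 2·18 + -2·6 = 412
h_10 = 2·412 + 2·144 + 2·50 + -2·18 = 1176

1176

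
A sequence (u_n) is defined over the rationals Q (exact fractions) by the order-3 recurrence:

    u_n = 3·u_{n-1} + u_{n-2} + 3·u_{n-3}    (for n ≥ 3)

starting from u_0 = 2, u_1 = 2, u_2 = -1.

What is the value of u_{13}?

u_3 = 3·-1 + 1·2 + 3·2 = 5
u_4 = 3·5 + 1·-1 + 3·2 = 20
u_5 = 3·20 + 1·5 + 3·-1 = 62
u_6 = 3·62 + 1·20 + 3·5 = 221
u_7 = 3·221 + 1·62 + 3·20 = 785
u_8 = 3·785 + 1·221 + 3·62 = 2762
u_9 = 3·2762 + 1·785 + 3·221 = 9734
u_10 = 3·9734 + 1·2762 + 3·785 = 34319
u_11 = 3·34319 + 1·9734 + 3·2762 = 120977
u_12 = 3·120977 + 1·34319 + 3·9734 = 426452
u_13 = 3·426452 + 1·120977 + 3·34319 = 1503290

1503290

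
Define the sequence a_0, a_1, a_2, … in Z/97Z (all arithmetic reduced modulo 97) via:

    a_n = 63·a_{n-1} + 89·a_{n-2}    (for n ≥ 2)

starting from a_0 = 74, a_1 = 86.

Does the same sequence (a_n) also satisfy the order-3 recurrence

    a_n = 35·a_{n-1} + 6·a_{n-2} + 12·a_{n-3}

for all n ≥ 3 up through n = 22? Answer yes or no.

Terms a_0..a_22: 74, 86, 73, 31, 11, 57, 11, 43, 2, 73, 24, 55, 72, 22, 34, 26, 8, 5, 57, 59, 60, 10, 53
n=3: candidate gives 79, actual a_3 = 31 ✗

no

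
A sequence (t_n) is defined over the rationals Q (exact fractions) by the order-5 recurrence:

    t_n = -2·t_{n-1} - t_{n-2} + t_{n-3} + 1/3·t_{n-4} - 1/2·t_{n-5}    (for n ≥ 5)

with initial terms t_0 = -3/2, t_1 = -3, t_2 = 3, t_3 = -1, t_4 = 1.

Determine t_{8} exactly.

t_5 = -2·1 + -1·-1 + 1·3 + 1/3·-3 + -1/2·-3/2 = 7/4
t_6 = -2·7/4 + -1·1 + 1·-1 + 1/3·3 + -1/2·-3 = -3
t_7 = -2·-3 + -1·7/4 + 1·1 + 1/3·-1 + -1/2·3 = 41/12
t_8 = -2·41/12 + -1·-3 + 1·7/4 + 1/3·1 + -1/2·-1 = -5/4

-5/4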